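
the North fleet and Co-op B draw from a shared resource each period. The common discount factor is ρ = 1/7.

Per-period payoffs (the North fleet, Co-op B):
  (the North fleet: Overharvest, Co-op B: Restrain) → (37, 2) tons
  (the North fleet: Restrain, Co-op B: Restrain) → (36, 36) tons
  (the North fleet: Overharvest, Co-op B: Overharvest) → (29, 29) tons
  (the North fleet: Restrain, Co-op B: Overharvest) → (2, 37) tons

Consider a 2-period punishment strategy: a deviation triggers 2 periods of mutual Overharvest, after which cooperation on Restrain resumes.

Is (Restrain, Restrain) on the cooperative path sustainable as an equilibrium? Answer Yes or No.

Yes

A one-shot deviation gives 37 now, then 29 for 2 periods, then back to 36.
Gain from deviating: (37−36) today; loss: (36−29) in each of the next 2 periods.
No-deviation condition: (36−29)(ρ+…+ρ^2) ≥ 37−36, i.e. ρ+…+ρ^2 ≥ 1/7.
At ρ = 1/7: ρ+…+ρ^2 = 0.1633 ≥ 0.1429.
So cooperation is sustainable.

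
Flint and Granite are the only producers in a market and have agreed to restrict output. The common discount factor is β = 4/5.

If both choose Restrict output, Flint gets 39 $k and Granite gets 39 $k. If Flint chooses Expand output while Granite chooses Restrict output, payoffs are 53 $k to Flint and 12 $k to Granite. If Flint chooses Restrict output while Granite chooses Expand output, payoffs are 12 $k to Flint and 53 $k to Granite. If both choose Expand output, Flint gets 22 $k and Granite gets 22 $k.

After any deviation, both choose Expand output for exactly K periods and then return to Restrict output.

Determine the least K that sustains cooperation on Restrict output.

2

Need Σ_{k=1}^{K} β^k ≥ (53−39)/(39−22) = 0.8235 at β = 4/5.
At K = 1 the sum is 0.8000 < 0.8235; at K = 2 it is 1.4400 ≥ 0.8235.
So the minimum punishment length is K = 2.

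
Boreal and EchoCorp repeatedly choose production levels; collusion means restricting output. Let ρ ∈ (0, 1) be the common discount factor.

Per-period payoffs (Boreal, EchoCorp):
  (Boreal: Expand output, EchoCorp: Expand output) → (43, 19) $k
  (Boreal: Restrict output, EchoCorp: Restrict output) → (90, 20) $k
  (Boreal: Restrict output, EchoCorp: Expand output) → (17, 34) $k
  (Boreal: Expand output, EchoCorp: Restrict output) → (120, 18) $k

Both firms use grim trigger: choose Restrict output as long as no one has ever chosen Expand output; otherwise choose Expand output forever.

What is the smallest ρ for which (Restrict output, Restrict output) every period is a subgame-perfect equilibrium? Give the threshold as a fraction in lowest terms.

14/15

For Boreal: deviation gain 120−90 = 30, per-period punishment loss 90−43 = 47. IC gives ρ ≥ 30/77.
For EchoCorp: gain 14, loss 1 per period, so ρ ≥ 14/15.
The tighter constraint is EchoCorp's, so cooperation needs ρ ≥ 14/15.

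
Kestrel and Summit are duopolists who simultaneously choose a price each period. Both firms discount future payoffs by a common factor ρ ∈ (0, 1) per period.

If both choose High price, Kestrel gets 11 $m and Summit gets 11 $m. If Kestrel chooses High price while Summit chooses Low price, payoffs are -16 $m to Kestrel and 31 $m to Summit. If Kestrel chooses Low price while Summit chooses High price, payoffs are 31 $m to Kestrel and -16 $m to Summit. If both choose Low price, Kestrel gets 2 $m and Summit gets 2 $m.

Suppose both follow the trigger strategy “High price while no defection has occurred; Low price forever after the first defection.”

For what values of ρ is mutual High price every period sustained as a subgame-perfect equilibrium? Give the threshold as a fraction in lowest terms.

20/29

11/(1−ρ) ≥ 31 + 2ρ/(1−ρ)
11 ≥ 31 − 29ρ
ρ ≥ 20/29.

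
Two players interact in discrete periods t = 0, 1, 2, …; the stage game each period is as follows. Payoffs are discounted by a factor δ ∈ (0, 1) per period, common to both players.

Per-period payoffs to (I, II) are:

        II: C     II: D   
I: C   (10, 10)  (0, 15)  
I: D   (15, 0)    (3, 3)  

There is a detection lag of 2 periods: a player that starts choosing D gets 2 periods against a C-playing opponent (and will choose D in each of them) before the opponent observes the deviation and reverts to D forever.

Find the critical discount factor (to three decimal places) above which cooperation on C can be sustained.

The best deviation is to choose D for all 2 undetected periods, earning 15 each, then 3 forever once detected.
Deviation value: 15(1−δ^2)/(1−δ) + 3δ^2/(1−δ); cooperation value: 10/(1−δ).
IC: 10 ≥ 15(1−δ^2) + 3δ^2 = 15 − 12δ^2.
So δ^2 ≥ 5/12, giving δ ≥ (5/12)^(1/2) ≈ 0.645.

0.645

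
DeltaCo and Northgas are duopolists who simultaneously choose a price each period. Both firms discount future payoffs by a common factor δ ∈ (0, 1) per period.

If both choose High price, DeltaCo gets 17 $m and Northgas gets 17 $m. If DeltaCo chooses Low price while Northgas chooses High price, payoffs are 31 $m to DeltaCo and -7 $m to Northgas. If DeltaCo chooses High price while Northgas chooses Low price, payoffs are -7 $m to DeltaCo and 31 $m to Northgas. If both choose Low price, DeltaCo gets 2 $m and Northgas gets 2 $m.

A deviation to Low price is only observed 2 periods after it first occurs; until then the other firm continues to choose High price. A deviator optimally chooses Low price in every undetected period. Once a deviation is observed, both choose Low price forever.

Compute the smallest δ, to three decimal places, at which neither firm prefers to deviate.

0.695

Deviating for the 2 undetected periods gains 31−17 = 14 per period over cooperation, then loses 17−2 = 15 per period forever once punishment starts.
Gain: 14(1 + δ + … + δ^1); loss: 15·δ^2/(1−δ).
No profitable deviation ⇔ 14(1−δ^2) ≤ 15·δ^2, i.e. δ^2 ≥ 14/(14+15) = 14/29.
Hence δ ≥ (14/29)^(1/2) ≈ 0.695.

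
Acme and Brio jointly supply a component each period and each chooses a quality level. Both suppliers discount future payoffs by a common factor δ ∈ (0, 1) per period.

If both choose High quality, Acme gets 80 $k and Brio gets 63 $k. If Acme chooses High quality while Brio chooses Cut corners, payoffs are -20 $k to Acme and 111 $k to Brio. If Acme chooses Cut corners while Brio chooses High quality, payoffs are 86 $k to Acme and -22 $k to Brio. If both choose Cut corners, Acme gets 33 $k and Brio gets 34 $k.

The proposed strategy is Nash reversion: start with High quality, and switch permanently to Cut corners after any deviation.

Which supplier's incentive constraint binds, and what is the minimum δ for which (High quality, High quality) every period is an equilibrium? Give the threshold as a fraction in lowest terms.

Brio; δ ≥ 48/77

Acme: cooperation gives 80 each period; deviation gives 86 once then 33 forever.
  80/(1−δ) ≥ 86 + 33δ/(1−δ) ⇒ δ ≥ 6/53.
Brio: cooperation gives 63 each period; deviation gives 111 once then 34 forever.
  δ ≥ 48/77.
Both must hold, so the binding constraint is Brio's: δ ≥ 48/77.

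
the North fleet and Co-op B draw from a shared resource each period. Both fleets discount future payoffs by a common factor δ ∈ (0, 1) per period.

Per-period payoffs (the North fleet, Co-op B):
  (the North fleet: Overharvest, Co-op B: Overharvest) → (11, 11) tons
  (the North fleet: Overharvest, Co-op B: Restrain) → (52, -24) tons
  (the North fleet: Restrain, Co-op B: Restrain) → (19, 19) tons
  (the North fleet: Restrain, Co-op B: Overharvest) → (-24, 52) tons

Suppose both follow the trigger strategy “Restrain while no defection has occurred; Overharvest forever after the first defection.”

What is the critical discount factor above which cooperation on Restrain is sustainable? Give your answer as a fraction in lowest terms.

33/41

Under grim trigger the critical discount factor is (T−C)/(T−P) with T = 52, C = 19, P = 11.
δ* = (52−19)/(52−11) = 33/41.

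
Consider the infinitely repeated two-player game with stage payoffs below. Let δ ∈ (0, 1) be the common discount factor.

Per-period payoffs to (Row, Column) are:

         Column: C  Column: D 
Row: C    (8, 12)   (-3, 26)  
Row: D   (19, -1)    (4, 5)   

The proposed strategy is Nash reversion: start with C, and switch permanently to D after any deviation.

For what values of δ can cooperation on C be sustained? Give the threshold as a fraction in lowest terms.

11/15

For Row: deviation gain 19−8 = 11, per-period punishment loss 8−4 = 4. IC gives δ ≥ 11/15.
For Column: gain 14, loss 7 per period, so δ ≥ 14/21 = 2/3.
The tighter constraint is Row's, so cooperation needs δ ≥ 11/15.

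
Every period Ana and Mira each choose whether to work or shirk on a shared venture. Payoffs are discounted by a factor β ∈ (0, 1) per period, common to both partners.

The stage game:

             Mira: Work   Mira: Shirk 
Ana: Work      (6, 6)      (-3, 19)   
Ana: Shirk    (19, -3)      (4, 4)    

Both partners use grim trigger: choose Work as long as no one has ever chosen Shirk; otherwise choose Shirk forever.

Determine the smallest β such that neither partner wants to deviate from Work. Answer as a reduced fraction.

13/15

Under grim trigger the critical discount factor is (T−C)/(T−P) with T = 19, C = 6, P = 4.
β* = (19−6)/(19−4) = 13/15.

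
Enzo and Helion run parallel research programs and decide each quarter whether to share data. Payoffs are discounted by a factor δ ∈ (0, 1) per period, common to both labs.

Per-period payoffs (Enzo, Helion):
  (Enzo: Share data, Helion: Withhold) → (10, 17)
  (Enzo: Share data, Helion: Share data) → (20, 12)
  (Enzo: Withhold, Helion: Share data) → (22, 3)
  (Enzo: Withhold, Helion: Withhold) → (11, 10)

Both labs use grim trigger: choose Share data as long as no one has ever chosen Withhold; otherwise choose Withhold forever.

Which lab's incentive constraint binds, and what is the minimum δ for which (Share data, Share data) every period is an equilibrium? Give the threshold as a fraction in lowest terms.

For Enzo: deviation gain 22−20 = 2, per-period punishment loss 20−11 = 9. IC gives δ ≥ 2/11.
For Helion: gain 5, loss 2 per period, so δ ≥ 5/7.
The tighter constraint is Helion's, so cooperation needs δ ≥ 5/7.

Helion; δ ≥ 5/7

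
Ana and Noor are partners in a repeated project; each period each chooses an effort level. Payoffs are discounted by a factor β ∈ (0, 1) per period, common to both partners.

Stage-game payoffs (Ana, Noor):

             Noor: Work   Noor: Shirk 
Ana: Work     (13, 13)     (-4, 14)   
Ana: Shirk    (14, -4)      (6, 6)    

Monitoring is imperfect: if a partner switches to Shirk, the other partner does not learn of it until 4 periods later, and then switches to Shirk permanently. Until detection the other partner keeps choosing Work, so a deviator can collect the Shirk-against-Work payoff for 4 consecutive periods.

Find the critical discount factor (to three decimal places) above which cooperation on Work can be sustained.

0.595

The best deviation is to choose Shirk for all 4 undetected periods, earning 14 each, then 6 forever once detected.
Deviation value: 14(1−β^4)/(1−β) + 6β^4/(1−β); cooperation value: 13/(1−β).
IC: 13 ≥ 14(1−β^4) + 6β^4 = 14 − 8β^4.
So β^4 ≥ 1/8, giving β ≥ (1/8)^(1/4) ≈ 0.595.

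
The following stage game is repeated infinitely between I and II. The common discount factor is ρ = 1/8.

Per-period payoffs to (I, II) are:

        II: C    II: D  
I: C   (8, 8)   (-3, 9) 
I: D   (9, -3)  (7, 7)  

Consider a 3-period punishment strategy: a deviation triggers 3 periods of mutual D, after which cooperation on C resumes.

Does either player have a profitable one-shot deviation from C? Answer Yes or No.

Yes

IC: ρ+…+ρ^3 ≥ (9−8)/(8−7) = 1.
At ρ = 1/8: partial sum = 0.1426 < 1.0000. Cooperation not sustainable.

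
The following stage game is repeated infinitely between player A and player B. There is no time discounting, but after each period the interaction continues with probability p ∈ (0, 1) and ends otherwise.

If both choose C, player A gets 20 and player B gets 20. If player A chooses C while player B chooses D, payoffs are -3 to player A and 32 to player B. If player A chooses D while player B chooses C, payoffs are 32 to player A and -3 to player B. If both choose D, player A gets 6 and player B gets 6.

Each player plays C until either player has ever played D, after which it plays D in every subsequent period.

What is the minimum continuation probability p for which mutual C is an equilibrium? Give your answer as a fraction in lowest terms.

Expected cooperation value is 20 + p·20 + p²·20 + … = 20/(1−p); deviation gives 32 + p·6/(1−p).
20 ≥ 32(1−p) + 6p ⇒ 26p ≥ 12 ⇒ p ≥ 12/26 = 6/13.

6/13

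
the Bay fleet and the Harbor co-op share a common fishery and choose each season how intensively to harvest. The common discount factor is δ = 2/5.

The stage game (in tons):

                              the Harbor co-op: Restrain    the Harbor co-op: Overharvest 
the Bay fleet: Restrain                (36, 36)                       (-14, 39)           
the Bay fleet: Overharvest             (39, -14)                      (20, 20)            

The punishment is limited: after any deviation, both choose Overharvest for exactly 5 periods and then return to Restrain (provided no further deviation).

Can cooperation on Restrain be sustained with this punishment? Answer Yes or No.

Yes

A one-shot deviation gives 39 now, then 20 for 5 periods, then back to 36.
Gain from deviating: (39−36) today; loss: (36−20) in each of the next 5 periods.
No-deviation condition: (36−20)(δ+…+δ^5) ≥ 39−36, i.e. δ+…+δ^5 ≥ 3/16.
At δ = 2/5: δ+…+δ^5 = 0.6598 ≥ 0.1875.
So cooperation is sustainable.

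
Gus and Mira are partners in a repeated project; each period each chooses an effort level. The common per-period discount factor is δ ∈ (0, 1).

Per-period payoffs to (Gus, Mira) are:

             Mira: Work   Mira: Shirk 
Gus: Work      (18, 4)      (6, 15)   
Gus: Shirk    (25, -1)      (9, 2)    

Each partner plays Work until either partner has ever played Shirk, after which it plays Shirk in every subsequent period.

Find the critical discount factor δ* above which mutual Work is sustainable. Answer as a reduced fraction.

11/13

For Gus: deviation gain 25−18 = 7, per-period punishment loss 18−9 = 9. IC gives δ ≥ 7/16.
For Mira: gain 11, loss 2 per period, so δ ≥ 11/13.
The tighter constraint is Mira's, so cooperation needs δ ≥ 11/13.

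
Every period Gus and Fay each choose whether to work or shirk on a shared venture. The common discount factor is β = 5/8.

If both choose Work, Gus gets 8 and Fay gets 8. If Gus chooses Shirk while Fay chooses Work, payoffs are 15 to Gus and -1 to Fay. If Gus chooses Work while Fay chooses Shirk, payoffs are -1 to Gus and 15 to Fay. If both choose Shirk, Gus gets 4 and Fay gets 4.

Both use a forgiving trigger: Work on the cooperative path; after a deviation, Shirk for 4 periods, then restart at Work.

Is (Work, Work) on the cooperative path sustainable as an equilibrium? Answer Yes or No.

No

IC: β+…+β^4 ≥ (15−8)/(8−4) = 7/4.
At β = 5/8: partial sum = 1.4124 < 1.7500. Cooperation not sustainable.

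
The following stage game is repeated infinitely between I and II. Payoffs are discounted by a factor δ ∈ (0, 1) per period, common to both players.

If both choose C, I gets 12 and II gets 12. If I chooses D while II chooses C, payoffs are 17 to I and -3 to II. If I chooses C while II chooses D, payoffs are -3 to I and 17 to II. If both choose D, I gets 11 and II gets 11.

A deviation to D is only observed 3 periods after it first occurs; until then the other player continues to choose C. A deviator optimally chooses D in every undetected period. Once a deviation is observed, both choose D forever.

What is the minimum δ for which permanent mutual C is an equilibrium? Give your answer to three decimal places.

The best deviation is to choose D for all 3 undetected periods, earning 17 each, then 11 forever once detected.
Deviation value: 17(1−δ^3)/(1−δ) + 11δ^3/(1−δ); cooperation value: 12/(1−δ).
IC: 12 ≥ 17(1−δ^3) + 11δ^3 = 17 − 6δ^3.
So δ^3 ≥ 5/6, giving δ ≥ (5/6)^(1/3) ≈ 0.941.

0.941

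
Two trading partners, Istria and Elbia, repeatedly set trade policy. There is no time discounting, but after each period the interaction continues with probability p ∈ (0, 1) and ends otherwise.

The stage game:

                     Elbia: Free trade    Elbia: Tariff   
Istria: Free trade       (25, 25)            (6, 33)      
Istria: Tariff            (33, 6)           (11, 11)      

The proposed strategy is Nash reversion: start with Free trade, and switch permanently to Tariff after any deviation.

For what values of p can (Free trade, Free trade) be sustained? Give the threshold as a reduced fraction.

4/11

Expected cooperation value is 25 + p·25 + p²·25 + … = 25/(1−p); deviation gives 33 + p·11/(1−p).
25 ≥ 33(1−p) + 11p ⇒ 22p ≥ 8 ⇒ p ≥ 8/22 = 4/11.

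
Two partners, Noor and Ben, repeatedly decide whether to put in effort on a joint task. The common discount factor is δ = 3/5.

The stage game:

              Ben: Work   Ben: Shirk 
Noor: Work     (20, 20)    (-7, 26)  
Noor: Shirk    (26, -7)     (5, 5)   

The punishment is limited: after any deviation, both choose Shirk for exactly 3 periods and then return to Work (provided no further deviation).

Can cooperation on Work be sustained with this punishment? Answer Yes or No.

Yes

IC: δ+…+δ^3 ≥ (26−20)/(20−5) = 2/5.
At δ = 3/5: partial sum = 1.1760 ≥ 0.4000. Cooperation sustainable.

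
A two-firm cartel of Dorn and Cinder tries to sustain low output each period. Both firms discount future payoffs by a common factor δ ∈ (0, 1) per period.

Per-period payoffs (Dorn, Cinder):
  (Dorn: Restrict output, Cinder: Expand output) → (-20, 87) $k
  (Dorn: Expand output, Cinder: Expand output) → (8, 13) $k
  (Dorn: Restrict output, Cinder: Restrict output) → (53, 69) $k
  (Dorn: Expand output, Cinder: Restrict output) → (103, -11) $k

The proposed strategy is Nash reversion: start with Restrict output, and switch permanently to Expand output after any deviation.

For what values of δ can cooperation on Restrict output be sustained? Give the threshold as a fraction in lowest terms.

For Dorn: deviation gain 103−53 = 50, per-period punishment loss 53−8 = 45. IC gives δ ≥ 50/95 = 10/19.
For Cinder: gain 18, loss 56 per period, so δ ≥ 18/74 = 9/37.
The tighter constraint is Dorn's, so cooperation needs δ ≥ 10/19.

10/19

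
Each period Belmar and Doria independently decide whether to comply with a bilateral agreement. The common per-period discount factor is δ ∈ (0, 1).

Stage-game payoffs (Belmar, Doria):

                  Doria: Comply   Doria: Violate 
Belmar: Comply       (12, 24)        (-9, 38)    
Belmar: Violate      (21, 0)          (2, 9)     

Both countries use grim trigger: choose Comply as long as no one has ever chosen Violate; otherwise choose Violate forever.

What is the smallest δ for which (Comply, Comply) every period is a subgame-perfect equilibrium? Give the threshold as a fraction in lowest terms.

Belmar: cooperation gives 12 each period; deviation gives 21 once then 2 forever.
  12/(1−δ) ≥ 21 + 2δ/(1−δ) ⇒ δ ≥ 9/19.
Doria: cooperation gives 24 each period; deviation gives 38 once then 9 forever.
  δ ≥ 14/29.
Both must hold, so the binding constraint is Doria's: δ ≥ 14/29.

14/29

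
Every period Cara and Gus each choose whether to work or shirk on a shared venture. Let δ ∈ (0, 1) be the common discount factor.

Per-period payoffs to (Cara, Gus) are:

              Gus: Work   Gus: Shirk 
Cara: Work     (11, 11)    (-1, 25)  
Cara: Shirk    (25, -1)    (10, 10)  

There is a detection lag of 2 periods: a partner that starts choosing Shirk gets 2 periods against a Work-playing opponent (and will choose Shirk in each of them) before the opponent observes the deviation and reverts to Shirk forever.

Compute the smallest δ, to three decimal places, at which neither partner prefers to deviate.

0.966

A deviator earns 25 for 2 periods, then 10 forever; cooperating earns 11 forever. Multiplying the IC by (1−δ):
11 ≥ 25(1−δ^2) + 10δ^2, so 15·δ^2 ≥ 14 and δ^2 ≥ 14/15.
δ ≥ (14/15)^(1/2) ≈ 0.966.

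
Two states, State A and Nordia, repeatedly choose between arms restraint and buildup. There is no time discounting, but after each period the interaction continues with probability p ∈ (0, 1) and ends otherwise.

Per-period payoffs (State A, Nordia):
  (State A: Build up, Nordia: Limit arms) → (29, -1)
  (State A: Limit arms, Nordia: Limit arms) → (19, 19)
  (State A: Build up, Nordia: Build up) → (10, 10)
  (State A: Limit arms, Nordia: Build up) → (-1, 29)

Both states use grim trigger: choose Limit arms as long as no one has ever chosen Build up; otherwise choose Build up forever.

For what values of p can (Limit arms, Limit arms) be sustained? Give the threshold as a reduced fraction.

10/19

With no time discounting, the continuation probability p plays the role of the discount factor.
Grim-trigger IC: 19/(1−p) ≥ 29 + 10p/(1−p) ⇒ p ≥ (29−19)/(29−10) = 10/19.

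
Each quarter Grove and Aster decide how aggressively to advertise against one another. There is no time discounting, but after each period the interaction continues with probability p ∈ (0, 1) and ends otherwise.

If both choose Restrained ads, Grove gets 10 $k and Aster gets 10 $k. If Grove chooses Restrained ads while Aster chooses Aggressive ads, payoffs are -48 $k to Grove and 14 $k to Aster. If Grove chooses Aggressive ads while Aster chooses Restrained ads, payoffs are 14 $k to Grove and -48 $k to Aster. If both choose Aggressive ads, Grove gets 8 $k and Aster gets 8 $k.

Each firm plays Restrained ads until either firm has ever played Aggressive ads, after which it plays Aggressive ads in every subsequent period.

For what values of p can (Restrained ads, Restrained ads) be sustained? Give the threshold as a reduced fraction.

2/3

Expected cooperation value is 10 + p·10 + p²·10 + … = 10/(1−p); deviation gives 14 + p·8/(1−p).
10 ≥ 14(1−p) + 8p ⇒ 6p ≥ 4 ⇒ p ≥ 4/6 = 2/3.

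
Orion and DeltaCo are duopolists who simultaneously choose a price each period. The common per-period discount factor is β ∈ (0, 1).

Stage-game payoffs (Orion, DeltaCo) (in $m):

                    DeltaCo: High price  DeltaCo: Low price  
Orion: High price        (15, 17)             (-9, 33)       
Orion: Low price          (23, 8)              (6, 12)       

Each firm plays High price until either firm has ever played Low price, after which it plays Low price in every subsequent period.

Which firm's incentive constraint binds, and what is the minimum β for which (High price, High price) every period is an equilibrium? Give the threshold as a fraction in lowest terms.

For Orion: deviation gain 23−15 = 8, per-period punishment loss 15−6 = 9. IC gives β ≥ 8/17.
For DeltaCo: gain 16, loss 5 per period, so β ≥ 16/21.
The tighter constraint is DeltaCo's, so cooperation needs β ≥ 16/21.

DeltaCo; β ≥ 16/21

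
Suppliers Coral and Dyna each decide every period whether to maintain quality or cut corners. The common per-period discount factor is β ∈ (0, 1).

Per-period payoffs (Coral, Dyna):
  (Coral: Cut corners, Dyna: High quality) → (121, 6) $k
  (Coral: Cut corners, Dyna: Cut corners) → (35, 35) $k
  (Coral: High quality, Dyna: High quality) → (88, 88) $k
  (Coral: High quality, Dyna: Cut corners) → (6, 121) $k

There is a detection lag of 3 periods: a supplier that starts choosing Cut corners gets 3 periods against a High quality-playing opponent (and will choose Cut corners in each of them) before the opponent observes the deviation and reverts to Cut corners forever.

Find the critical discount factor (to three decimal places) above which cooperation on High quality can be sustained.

0.727

Deviating for the 3 undetected periods gains 121−88 = 33 per period over cooperation, then loses 88−35 = 53 per period forever once punishment starts.
Gain: 33(1 + β + … + β^2); loss: 53·β^3/(1−β).
No profitable deviation ⇔ 33(1−β^3) ≤ 53·β^3, i.e. β^3 ≥ 33/(33+53) = 33/86.
Hence β ≥ (33/86)^(1/3) ≈ 0.727.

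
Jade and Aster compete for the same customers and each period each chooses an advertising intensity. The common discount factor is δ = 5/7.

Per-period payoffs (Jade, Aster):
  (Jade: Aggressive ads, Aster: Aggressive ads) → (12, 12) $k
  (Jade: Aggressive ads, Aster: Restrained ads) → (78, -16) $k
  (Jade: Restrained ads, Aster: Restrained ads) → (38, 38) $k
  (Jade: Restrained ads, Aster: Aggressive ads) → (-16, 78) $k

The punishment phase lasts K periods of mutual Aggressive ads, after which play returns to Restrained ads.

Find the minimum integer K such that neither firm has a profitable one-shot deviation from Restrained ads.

3

IC: δ(1−δ^K)/(1−δ) ≥ (78−38)/(38−12) = 20/13.
With δ = 5/7: need 1 − δ^K ≥ 20/13·(1−5/7)/(5/7), i.e. δ^K ≤ 0.3846.
Since (5/7)^2 = 0.5102 and (5/7)^3 = 0.3644, the smallest such K is 3.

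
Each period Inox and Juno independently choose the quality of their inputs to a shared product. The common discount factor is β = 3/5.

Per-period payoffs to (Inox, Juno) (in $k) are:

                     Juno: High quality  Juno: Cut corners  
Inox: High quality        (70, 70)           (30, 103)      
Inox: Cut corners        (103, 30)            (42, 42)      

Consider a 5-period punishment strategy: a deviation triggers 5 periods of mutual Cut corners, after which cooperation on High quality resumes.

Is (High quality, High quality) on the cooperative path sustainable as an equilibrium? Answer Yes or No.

A one-shot deviation gives 103 now, then 42 for 5 periods, then back to 70.
Gain from deviating: (103−70) today; loss: (70−42) in each of the next 5 periods.
No-deviation condition: (70−42)(β+…+β^5) ≥ 103−70, i.e. β+…+β^5 ≥ 33/28.
At β = 3/5: β+…+β^5 = 1.3834 ≥ 1.1786.
So cooperation is sustainable.

Yes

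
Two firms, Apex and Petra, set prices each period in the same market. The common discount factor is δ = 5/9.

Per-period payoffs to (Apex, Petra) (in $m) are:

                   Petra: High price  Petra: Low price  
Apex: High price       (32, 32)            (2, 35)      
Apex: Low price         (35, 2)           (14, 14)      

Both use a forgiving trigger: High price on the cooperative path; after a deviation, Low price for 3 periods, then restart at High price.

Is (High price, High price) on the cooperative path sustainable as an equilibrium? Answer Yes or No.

IC: δ+…+δ^3 ≥ (35−32)/(32−14) = 1/6.
At δ = 5/9: partial sum = 1.0357 ≥ 0.1667. Cooperation sustainable.

Yes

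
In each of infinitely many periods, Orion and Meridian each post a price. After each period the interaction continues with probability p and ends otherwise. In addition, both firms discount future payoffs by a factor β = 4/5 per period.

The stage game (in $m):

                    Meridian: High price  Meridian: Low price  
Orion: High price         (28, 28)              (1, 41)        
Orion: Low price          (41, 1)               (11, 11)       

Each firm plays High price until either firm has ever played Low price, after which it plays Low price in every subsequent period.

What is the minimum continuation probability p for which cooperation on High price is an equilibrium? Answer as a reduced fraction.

With continuation probability p and discount β, the effective per-period discount factor is βp.
Grim-trigger IC: βp ≥ (41−28)/(41−11) = 13/30.
So p ≥ (13/30)/(4/5) = 13/24.

13/24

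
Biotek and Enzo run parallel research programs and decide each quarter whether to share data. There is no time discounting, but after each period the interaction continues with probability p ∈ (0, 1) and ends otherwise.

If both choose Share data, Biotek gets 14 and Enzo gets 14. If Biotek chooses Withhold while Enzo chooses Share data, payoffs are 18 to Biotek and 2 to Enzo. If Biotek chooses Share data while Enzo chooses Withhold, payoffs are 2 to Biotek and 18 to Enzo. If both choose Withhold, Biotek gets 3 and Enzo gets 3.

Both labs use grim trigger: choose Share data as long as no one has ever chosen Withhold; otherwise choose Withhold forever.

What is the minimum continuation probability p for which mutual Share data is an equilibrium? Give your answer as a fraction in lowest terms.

Expected cooperation value is 14 + p·14 + p²·14 + … = 14/(1−p); deviation gives 18 + p·3/(1−p).
14 ≥ 18(1−p) + 3p ⇒ 15p ≥ 4 ⇒ p ≥ 4/15.

4/15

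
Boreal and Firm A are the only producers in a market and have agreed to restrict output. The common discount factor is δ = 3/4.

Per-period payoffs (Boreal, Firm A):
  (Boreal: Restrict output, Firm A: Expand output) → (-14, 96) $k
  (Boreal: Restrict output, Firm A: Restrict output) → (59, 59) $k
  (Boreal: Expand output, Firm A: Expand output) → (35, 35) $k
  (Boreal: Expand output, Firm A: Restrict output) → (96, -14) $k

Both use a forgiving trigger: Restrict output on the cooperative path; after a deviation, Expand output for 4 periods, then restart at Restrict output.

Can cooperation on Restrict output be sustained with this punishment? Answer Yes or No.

Yes

Comparing payoff streams over the 5 periods until play realigns: cooperate → 59(1+δ+…+δ^4); deviate → 96 + 35(δ+…+δ^4).
Cooperation is sustained iff (59−35)(δ+…+δ^4) ≥ 96−59.
δ+…+δ^4 = 3/4·(1−(3/4)^4)/(1−3/4) = 2.0508, and (96−59)/(59−35) = 1.5417.
2.0508 ≥ 1.5417, so cooperation is sustainable.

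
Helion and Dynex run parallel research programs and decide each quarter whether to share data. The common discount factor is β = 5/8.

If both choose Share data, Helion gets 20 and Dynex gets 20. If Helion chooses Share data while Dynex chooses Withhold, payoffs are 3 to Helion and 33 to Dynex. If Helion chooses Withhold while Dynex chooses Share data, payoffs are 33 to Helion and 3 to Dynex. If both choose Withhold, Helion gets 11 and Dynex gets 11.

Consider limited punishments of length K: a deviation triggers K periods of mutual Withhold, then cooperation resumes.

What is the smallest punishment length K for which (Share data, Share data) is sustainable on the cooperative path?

5

No profitable deviation requires (20−11)(β+…+β^K) ≥ 33−20, i.e. β+…+β^K ≥ 13/9 ≈ 1.4444.
With β = 5/8, the partial sums are K=1: 0.6250, K=2: 1.0156, K=3: 1.2598, K=4: 1.4124, K=5: 1.5077.
K = 5 is the first length at which the sum reaches 1.4444.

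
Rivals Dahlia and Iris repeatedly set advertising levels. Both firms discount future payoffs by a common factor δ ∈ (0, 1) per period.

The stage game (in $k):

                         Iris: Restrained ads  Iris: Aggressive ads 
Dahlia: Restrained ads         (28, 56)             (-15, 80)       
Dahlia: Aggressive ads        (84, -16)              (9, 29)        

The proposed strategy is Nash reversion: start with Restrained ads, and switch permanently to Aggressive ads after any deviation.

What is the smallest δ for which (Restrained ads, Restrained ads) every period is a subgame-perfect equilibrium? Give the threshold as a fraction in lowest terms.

56/75

Dahlia's threshold: (84−28)/(84−9) = 56/75.
Iris's threshold: (80−56)/(80−29) = 8/17.
56/75 > 8/17, so Dahlia binds and δ* = 56/75.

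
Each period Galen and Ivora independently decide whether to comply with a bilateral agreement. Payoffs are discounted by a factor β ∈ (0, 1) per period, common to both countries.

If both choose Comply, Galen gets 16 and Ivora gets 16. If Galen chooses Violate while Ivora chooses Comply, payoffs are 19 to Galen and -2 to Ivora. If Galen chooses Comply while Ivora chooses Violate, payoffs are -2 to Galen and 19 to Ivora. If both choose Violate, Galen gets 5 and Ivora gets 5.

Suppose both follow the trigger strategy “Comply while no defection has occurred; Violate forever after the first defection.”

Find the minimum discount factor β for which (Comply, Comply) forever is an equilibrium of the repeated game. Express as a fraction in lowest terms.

3/14

Under grim trigger the critical discount factor is (T−C)/(T−P) with T = 19, C = 16, P = 5.
β* = (19−16)/(19−5) = 3/14.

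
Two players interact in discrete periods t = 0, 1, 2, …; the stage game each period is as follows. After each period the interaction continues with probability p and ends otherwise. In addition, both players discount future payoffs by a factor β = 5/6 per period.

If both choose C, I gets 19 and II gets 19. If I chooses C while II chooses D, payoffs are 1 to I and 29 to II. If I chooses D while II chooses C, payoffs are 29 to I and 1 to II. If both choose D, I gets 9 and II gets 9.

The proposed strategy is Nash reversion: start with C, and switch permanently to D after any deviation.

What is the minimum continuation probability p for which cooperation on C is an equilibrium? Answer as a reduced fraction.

3/5

Expected continuation weight on next period's payoff is β·p = 5/6·p, which plays the role of the discount factor.
Cooperation requires 5/6·p ≥ (29−19)/(29−9) = 1/2, hence p ≥ 3/5.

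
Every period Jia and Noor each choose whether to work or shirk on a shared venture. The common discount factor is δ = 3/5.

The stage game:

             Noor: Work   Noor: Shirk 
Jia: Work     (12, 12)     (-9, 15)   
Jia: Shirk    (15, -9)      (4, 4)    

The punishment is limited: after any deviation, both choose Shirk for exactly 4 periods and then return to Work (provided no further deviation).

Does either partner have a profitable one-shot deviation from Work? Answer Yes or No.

No

Comparing payoff streams over the 5 periods until play realigns: cooperate → 12(1+δ+…+δ^4); deviate → 15 + 4(δ+…+δ^4).
Cooperation is sustained iff (12−4)(δ+…+δ^4) ≥ 15−12.
δ+…+δ^4 = 3/5·(1−(3/5)^4)/(1−3/5) = 1.3056, and (15−12)/(12−4) = 0.3750.
1.3056 ≥ 0.3750, so cooperation is sustainable.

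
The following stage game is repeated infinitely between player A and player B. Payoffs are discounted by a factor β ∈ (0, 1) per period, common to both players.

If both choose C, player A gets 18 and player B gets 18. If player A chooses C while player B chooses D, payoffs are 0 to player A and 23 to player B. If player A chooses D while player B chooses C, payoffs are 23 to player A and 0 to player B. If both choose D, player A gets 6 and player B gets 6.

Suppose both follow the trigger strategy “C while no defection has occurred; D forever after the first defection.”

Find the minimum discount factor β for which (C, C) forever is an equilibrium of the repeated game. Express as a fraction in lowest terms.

One-period gain from deviating is 23 − 18 = 5. The loss is 18 − 6 = 12 in every subsequent period, with present value 12·β/(1−β).
Deviation is unprofitable when 12·β/(1−β) ≥ 5, i.e. β/(1−β) ≥ 5/12.
Equivalently β ≥ 5/(5+12) = 5/17.

5/17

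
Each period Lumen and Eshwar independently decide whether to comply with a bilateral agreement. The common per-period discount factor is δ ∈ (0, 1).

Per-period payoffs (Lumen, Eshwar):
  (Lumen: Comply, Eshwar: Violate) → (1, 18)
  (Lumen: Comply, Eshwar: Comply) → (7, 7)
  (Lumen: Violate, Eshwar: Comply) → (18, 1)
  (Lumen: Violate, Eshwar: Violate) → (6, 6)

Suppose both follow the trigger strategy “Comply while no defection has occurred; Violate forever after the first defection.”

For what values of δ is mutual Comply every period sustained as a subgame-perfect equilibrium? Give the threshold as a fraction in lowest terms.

11/12

Under grim trigger the critical discount factor is (T−C)/(T−P) with T = 18, C = 7, P = 6.
δ* = (18−7)/(18−6) = 11/12.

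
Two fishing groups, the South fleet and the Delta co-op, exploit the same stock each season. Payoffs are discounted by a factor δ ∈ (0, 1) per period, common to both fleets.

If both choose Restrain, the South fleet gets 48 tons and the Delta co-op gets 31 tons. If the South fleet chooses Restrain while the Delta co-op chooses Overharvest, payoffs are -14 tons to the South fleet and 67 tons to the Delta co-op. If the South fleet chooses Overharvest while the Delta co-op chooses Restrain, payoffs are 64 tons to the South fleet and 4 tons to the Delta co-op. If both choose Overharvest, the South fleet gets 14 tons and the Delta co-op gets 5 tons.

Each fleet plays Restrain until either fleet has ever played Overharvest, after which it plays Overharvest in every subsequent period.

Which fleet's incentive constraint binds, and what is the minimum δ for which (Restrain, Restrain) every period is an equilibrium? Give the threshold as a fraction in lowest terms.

the Delta co-op; δ ≥ 18/31

the South fleet: cooperation gives 48 each period; deviation gives 64 once then 14 forever.
  48/(1−δ) ≥ 64 + 14δ/(1−δ) ⇒ δ ≥ 16/50 = 8/25.
the Delta co-op: cooperation gives 31 each period; deviation gives 67 once then 5 forever.
  δ ≥ 36/62 = 18/31.
Both must hold, so the binding constraint is the Delta co-op's: δ ≥ 18/31.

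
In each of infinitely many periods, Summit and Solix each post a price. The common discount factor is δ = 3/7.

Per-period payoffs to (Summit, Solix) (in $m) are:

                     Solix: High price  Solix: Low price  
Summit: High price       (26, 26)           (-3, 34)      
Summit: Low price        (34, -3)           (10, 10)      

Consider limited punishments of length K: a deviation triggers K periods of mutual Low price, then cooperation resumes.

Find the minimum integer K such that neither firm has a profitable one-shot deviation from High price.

2

IC: δ(1−δ^K)/(1−δ) ≥ (34−26)/(26−10) = 1/2.
With δ = 3/7: need 1 − δ^K ≥ 1/2·(1−3/7)/(3/7), i.e. δ^K ≤ 0.3333.
Since (3/7)^1 = 0.4286 and (3/7)^2 = 0.1837, the smallest such K is 2.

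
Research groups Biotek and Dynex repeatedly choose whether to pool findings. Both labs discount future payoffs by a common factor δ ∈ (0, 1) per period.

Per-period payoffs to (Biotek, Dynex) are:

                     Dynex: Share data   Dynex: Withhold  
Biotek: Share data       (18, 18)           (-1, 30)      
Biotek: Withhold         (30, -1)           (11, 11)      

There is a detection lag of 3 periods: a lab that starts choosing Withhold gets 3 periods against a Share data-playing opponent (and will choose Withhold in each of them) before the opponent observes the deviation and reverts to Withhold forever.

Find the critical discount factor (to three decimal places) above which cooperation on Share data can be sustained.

The best deviation is to choose Withhold for all 3 undetected periods, earning 30 each, then 11 forever once detected.
Deviation value: 30(1−δ^3)/(1−δ) + 11δ^3/(1−δ); cooperation value: 18/(1−δ).
IC: 18 ≥ 30(1−δ^3) + 11δ^3 = 30 − 19δ^3.
So δ^3 ≥ 12/19, giving δ ≥ (12/19)^(1/3) ≈ 0.858.

0.858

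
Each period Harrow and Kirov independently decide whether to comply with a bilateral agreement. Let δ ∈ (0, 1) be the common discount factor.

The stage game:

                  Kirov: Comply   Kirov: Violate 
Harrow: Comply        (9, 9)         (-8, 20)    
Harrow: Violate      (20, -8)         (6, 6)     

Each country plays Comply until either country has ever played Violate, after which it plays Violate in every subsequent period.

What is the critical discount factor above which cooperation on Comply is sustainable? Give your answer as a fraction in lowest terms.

Under grim trigger the critical discount factor is (T−C)/(T−P) with T = 20, C = 9, P = 6.
δ* = (20−9)/(20−6) = 11/14.

11/14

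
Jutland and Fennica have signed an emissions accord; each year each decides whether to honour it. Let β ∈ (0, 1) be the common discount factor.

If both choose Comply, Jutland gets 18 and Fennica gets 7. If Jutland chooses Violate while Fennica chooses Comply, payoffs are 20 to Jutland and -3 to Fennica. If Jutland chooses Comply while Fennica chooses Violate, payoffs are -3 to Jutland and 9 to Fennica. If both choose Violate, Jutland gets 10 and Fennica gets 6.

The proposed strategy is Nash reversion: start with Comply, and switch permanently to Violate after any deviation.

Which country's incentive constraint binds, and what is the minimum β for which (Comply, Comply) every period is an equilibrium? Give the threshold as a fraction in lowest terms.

Jutland's threshold: (20−18)/(20−10) = 1/5.
Fennica's threshold: (9−7)/(9−6) = 2/3.
1/5 < 2/3, so Fennica binds and β* = 2/3.

Fennica; β ≥ 2/3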